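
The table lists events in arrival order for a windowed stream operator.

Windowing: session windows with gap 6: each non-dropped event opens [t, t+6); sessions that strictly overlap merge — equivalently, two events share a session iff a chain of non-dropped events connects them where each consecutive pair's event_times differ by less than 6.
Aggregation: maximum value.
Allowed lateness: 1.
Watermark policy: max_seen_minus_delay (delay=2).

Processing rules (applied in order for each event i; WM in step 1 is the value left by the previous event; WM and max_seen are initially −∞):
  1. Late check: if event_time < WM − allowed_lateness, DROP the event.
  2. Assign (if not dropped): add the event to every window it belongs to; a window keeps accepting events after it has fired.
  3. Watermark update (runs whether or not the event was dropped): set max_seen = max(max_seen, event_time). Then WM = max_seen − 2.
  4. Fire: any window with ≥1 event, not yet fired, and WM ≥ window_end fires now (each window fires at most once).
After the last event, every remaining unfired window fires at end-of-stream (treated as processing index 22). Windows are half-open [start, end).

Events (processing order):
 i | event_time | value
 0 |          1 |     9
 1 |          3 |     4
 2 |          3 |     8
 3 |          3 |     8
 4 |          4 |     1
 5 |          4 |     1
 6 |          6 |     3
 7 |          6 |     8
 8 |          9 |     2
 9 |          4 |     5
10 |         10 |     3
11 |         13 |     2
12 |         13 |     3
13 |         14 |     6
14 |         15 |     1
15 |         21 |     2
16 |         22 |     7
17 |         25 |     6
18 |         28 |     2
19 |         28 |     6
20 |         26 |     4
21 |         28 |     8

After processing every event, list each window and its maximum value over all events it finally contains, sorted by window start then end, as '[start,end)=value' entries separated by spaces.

i=0 t=1 v=9: → [1,7); WM=-1
i=1 t=3 v=4: → [1,9); WM=1
i=2 t=3 v=8: → [1,9); WM=1
i=3 t=3 v=8: → [1,9); WM=1
i=4 t=4 v=1: → [1,10); WM=2
i=5 t=4 v=1: → [1,10); WM=2
i=6 t=6 v=3: → [1,12); WM=4
i=7 t=6 v=8: → [1,12); WM=4
i=8 t=9 v=2: → [1,15); WM=7
i=9 t=4 v=5: DROP (t<7-1); WM=7
i=10 t=10 v=3: → [1,16); WM=8
i=11 t=13 v=2: → [1,19); WM=11
i=12 t=13 v=3: → [1,19); WM=11
i=13 t=14 v=6: → [1,20); WM=12
i=14 t=15 v=1: → [1,21); WM=13
i=15 t=21 v=2: → [21,27); WM=19
i=16 t=22 v=7: → [21,28); WM=20
i=17 t=25 v=6: → [21,31); WM=23
i=18 t=28 v=2: → [21,34); WM=26
i=19 t=28 v=6: → [21,34); WM=26
i=20 t=26 v=4: → [21,34); WM=26
i=21 t=28 v=8: → [21,34); WM=26

[1,21)=9 [21,34)=8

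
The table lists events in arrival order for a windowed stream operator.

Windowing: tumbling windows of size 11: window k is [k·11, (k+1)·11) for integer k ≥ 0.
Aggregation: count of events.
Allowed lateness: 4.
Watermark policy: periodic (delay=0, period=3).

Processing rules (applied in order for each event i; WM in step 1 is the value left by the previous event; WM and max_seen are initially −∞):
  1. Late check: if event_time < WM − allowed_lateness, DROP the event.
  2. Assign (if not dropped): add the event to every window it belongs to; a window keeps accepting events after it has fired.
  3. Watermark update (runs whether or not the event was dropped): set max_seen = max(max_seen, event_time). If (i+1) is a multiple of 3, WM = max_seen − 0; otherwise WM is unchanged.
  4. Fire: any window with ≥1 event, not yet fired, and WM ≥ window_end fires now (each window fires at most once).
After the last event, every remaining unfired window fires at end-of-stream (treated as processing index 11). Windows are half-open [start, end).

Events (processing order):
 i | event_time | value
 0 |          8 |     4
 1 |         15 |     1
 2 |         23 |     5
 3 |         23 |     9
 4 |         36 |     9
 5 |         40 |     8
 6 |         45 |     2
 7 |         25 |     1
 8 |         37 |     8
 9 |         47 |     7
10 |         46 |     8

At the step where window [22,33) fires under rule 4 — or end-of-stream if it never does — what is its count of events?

i=0 t=8 v=4: → [0,11); WM=−∞
i=1 t=15 v=1: → [11,22); WM=−∞
i=2 t=23 v=5: → [22,33); WM=23; [0,11) fires=1 [11,22) fires=1
i=3 t=23 v=9: → [22,33); WM=23
i=4 t=36 v=9: → [33,44); WM=23
i=5 t=40 v=8: → [33,44); WM=40; [22,33) fires=2
i=6 t=45 v=2: → [44,55); WM=40
i=7 t=25 v=1: DROP (t<40-4); WM=40
i=8 t=37 v=8: → [33,44); WM=45; [33,44) fires=3
i=9 t=47 v=7: → [44,55); WM=45
i=10 t=46 v=8: → [44,55); WM=45

2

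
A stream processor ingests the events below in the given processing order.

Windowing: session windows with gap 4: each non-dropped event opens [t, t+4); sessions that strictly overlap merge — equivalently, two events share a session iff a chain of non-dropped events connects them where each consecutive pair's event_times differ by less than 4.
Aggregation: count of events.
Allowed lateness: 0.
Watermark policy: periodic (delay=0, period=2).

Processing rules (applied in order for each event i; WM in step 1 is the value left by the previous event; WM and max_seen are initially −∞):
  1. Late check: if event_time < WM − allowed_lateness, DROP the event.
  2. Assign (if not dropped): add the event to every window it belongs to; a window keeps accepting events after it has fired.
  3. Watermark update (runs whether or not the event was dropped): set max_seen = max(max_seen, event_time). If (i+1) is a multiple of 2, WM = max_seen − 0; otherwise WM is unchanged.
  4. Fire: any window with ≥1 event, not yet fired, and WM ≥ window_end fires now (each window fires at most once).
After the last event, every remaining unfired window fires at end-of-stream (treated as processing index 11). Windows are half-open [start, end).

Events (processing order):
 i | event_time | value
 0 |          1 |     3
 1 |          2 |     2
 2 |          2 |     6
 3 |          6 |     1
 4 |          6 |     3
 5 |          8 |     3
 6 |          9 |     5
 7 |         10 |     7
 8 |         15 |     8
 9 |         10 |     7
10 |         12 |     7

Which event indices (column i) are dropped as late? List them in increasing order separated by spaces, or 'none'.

i=0 t=1 v=3: → [1,5); WM=−∞
i=1 t=2 v=2: → [1,6); WM=2
i=2 t=2 v=6: → [1,6); WM=2
i=3 t=6 v=1: → [6,10); WM=6
i=4 t=6 v=3: → [6,10); WM=6
i=5 t=8 v=3: → [6,12); WM=8
i=6 t=9 v=5: → [6,13); WM=8
i=7 t=10 v=7: → [6,14); WM=10
i=8 t=15 v=8: → [15,19); WM=10
i=9 t=10 v=7: → [6,14); WM=15
i=10 t=12 v=7: DROP (t<15-0); WM=15

10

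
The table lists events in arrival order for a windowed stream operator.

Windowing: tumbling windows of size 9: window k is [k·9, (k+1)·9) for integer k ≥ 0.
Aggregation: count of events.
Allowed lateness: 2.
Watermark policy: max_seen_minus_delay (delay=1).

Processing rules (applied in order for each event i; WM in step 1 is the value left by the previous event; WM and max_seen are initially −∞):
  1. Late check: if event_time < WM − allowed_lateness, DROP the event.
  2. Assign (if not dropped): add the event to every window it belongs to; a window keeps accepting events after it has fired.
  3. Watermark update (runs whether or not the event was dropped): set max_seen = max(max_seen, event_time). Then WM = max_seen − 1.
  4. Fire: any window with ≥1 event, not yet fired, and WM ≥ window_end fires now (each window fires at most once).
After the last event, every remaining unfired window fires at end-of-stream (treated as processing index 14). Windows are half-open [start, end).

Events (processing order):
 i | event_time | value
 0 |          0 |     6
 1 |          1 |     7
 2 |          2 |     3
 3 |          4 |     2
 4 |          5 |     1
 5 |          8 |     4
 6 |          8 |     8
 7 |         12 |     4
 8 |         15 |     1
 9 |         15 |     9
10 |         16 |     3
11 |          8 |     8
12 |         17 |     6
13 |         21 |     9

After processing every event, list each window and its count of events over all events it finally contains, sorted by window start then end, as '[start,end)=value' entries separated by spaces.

[0,9)=7 [9,18)=5 [18,27)=1

i=0 t=0 v=6: → [0,9); WM=-1
i=1 t=1 v=7: → [0,9); WM=0
i=2 t=2 v=3: → [0,9); WM=1
i=3 t=4 v=2: → [0,9); WM=3
i=4 t=5 v=1: → [0,9); WM=4
i=5 t=8 v=4: → [0,9); WM=7
i=6 t=8 v=8: → [0,9); WM=7
i=7 t=12 v=4: → [9,18); WM=11; [0,9) fires=7
i=8 t=15 v=1: → [9,18); WM=14
i=9 t=15 v=9: → [9,18); WM=14
i=10 t=16 v=3: → [9,18); WM=15
i=11 t=8 v=8: DROP (t<15-2); WM=15
i=12 t=17 v=6: → [9,18); WM=16
i=13 t=21 v=9: → [18,27); WM=20; [9,18) fires=5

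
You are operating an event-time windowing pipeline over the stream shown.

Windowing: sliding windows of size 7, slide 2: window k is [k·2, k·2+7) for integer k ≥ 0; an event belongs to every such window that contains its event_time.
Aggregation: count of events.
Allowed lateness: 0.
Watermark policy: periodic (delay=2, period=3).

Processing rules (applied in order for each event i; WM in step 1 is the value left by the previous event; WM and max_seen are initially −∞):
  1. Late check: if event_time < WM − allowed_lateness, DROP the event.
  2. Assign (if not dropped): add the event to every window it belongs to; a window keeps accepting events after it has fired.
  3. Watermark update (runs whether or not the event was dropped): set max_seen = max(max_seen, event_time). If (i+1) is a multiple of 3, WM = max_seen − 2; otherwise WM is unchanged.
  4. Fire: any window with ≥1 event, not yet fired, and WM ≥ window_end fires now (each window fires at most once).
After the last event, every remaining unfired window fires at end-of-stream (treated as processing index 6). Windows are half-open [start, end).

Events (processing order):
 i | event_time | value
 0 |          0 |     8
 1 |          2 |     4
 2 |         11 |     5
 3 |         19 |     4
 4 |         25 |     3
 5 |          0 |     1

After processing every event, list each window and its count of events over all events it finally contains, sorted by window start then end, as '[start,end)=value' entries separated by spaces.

[0,7)=2 [2,9)=1 [6,13)=1 [8,15)=1 [10,17)=1 [14,21)=1 [16,23)=1 [18,25)=1 [20,27)=1 [22,29)=1 [24,31)=1

i=0 t=0 v=8: → [0,7); WM=−∞
i=1 t=2 v=4: → [2,9),[0,7); WM=−∞
i=2 t=11 v=5: → [10,17),[8,15),[6,13); WM=9; [0,7) fires=2 [2,9) fires=1
i=3 t=19 v=4: → [18,25),[16,23),[14,21); WM=9
i=4 t=25 v=3: → [24,31),[22,29),[20,27); WM=9
i=5 t=0 v=1: DROP (t<9-0); WM=23; [6,13) fires=1 [8,15) fires=1 [10,17) fires=1 [14,21) fires=1 [16,23) fires=1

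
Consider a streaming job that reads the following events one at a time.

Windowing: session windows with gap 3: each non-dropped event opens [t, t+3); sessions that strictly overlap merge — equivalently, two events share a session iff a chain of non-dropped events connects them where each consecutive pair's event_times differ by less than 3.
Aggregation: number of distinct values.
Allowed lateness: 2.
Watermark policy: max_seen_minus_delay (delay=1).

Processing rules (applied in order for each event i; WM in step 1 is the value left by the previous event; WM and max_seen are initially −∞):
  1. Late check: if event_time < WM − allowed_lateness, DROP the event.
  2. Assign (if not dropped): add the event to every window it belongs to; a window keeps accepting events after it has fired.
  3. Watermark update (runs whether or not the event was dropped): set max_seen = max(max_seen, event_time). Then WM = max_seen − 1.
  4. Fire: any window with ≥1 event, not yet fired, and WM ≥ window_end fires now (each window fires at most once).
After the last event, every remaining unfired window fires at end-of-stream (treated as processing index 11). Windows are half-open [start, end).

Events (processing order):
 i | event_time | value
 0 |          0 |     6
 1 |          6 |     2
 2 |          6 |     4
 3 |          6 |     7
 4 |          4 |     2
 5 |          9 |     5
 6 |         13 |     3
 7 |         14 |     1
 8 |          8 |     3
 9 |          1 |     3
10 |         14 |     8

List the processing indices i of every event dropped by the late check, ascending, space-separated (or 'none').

i=0 t=0 v=6: → [0,3); WM=-1
i=1 t=6 v=2: → [6,9); WM=5
i=2 t=6 v=4: → [6,9); WM=5
i=3 t=6 v=7: → [6,9); WM=5
i=4 t=4 v=2: → [4,9); WM=5
i=5 t=9 v=5: → [9,12); WM=8
i=6 t=13 v=3: → [13,16); WM=12
i=7 t=14 v=1: → [13,17); WM=13
i=8 t=8 v=3: DROP (t<13-2); WM=13
i=9 t=1 v=3: DROP (t<13-2); WM=13
i=10 t=14 v=8: → [13,17); WM=13

8 9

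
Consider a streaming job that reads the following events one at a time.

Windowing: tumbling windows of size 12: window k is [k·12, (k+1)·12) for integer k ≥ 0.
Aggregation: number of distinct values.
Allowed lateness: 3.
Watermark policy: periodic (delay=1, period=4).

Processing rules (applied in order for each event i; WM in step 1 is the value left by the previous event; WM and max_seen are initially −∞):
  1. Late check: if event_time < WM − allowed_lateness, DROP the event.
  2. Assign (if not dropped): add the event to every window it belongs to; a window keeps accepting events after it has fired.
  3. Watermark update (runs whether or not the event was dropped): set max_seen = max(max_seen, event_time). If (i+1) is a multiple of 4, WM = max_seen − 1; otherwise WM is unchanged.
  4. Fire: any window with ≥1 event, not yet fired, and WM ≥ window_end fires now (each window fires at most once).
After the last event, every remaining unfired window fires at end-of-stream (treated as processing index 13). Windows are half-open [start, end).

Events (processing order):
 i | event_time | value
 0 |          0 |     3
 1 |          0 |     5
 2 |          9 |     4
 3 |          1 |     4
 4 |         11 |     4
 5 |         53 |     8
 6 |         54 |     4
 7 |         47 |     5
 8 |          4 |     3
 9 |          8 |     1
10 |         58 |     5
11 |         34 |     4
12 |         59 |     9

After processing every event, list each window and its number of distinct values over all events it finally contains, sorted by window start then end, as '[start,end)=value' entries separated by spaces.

i=0 t=0 v=3: → [0,12); WM=−∞
i=1 t=0 v=5: → [0,12); WM=−∞
i=2 t=9 v=4: → [0,12); WM=−∞
i=3 t=1 v=4: → [0,12); WM=8
i=4 t=11 v=4: → [0,12); WM=8
i=5 t=53 v=8: → [48,60); WM=8
i=6 t=54 v=4: → [48,60); WM=8
i=7 t=47 v=5: → [36,48); WM=53; [0,12) fires=3 [36,48) fires=1
i=8 t=4 v=3: DROP (t<53-3); WM=53
i=9 t=8 v=1: DROP (t<53-3); WM=53
i=10 t=58 v=5: → [48,60); WM=53
i=11 t=34 v=4: DROP (t<53-3); WM=57
i=12 t=59 v=9: → [48,60); WM=57

[0,12)=3 [36,48)=1 [48,60)=4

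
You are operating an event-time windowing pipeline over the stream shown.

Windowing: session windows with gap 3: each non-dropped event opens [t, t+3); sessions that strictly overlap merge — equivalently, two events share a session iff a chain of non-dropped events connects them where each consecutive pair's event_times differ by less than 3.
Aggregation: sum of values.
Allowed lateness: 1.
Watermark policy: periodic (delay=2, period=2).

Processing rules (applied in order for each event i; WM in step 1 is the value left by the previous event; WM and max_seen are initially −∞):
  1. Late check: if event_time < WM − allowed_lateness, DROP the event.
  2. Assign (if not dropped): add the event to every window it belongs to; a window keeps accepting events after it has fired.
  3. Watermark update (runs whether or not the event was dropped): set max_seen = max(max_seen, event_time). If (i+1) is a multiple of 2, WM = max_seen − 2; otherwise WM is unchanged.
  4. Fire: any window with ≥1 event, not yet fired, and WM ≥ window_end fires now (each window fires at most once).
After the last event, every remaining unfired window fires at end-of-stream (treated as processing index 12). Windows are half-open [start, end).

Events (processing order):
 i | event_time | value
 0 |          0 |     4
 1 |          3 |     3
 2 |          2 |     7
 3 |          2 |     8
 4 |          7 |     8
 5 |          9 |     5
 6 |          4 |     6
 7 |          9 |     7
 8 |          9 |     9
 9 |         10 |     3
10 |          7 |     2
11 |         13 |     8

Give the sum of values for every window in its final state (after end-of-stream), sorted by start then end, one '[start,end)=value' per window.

[0,6)=22 [7,13)=34 [13,16)=8

i=0 t=0 v=4: → [0,3); WM=−∞
i=1 t=3 v=3: → [3,6); WM=1
i=2 t=2 v=7: → [0,6); WM=1
i=3 t=2 v=8: → [0,6); WM=1
i=4 t=7 v=8: → [7,10); WM=1
i=5 t=9 v=5: → [7,12); WM=7
i=6 t=4 v=6: DROP (t<7-1); WM=7
i=7 t=9 v=7: → [7,12); WM=7
i=8 t=9 v=9: → [7,12); WM=7
i=9 t=10 v=3: → [7,13); WM=8
i=10 t=7 v=2: → [7,13); WM=8
i=11 t=13 v=8: → [13,16); WM=11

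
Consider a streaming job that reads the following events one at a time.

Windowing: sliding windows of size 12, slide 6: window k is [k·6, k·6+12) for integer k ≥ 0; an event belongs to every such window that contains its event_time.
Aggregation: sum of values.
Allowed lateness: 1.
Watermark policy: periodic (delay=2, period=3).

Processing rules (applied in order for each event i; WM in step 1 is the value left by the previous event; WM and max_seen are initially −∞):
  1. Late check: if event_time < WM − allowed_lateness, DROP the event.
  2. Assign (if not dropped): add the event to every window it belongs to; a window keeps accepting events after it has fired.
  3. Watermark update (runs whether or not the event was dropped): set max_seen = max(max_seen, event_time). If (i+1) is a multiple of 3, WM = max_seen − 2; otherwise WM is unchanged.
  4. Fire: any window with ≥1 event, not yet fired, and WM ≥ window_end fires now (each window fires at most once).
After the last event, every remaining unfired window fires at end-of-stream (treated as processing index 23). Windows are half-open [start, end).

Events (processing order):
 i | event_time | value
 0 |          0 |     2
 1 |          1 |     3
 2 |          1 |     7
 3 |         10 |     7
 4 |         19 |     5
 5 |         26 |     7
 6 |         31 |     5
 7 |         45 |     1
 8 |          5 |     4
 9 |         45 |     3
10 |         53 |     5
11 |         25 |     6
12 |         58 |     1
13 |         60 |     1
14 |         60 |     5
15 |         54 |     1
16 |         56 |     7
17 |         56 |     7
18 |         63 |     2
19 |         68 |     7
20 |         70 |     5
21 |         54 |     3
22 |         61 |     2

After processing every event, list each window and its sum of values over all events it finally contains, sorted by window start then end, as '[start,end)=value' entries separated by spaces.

i=0 t=0 v=2: → [0,12); WM=−∞
i=1 t=1 v=3: → [0,12); WM=−∞
i=2 t=1 v=7: → [0,12); WM=-1
i=3 t=10 v=7: → [6,18),[0,12); WM=-1
i=4 t=19 v=5: → [18,30),[12,24); WM=-1
i=5 t=26 v=7: → [24,36),[18,30); WM=24; [0,12) fires=19 [6,18) fires=7 [12,24) fires=5
i=6 t=31 v=5: → [30,42),[24,36); WM=24
i=7 t=45 v=1: → [42,54),[36,48); WM=24
i=8 t=5 v=4: DROP (t<24-1); WM=43; [18,30) fires=12 [24,36) fires=12 [30,42) fires=5
i=9 t=45 v=3: → [42,54),[36,48); WM=43
i=10 t=53 v=5: → [48,60),[42,54); WM=43
i=11 t=25 v=6: DROP (t<43-1); WM=51; [36,48) fires=4
i=12 t=58 v=1: → [54,66),[48,60); WM=51
i=13 t=60 v=1: → [60,72),[54,66); WM=51
i=14 t=60 v=5: → [60,72),[54,66); WM=58; [42,54) fires=9
i=15 t=54 v=1: DROP (t<58-1); WM=58
i=16 t=56 v=7: DROP (t<58-1); WM=58
i=17 t=56 v=7: DROP (t<58-1); WM=58
i=18 t=63 v=2: → [60,72),[54,66); WM=58
i=19 t=68 v=7: → [66,78),[60,72); WM=58
i=20 t=70 v=5: → [66,78),[60,72); WM=68; [48,60) fires=6 [54,66) fires=9
i=21 t=54 v=3: DROP (t<68-1); WM=68
i=22 t=61 v=2: DROP (t<68-1); WM=68

[0,12)=19 [6,18)=7 [12,24)=5 [18,30)=12 [24,36)=12 [30,42)=5 [36,48)=4 [42,54)=9 [48,60)=6 [54,66)=9 [60,72)=20 [66,78)=12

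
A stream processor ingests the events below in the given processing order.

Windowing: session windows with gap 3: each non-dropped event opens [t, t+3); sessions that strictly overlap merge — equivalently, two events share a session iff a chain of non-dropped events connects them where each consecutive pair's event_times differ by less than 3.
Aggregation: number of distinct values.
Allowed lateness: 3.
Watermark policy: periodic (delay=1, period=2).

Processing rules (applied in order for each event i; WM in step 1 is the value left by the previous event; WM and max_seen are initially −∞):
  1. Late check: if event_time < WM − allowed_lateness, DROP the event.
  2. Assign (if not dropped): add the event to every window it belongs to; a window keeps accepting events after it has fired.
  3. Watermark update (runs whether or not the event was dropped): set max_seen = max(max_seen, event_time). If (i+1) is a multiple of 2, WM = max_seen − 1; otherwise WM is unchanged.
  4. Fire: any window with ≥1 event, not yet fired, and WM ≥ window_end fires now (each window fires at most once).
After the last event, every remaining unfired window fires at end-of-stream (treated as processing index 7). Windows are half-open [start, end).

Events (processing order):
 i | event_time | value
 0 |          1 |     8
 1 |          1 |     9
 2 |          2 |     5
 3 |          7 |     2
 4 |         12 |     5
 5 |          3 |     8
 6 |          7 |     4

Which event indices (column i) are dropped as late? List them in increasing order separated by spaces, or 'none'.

6

i=0 t=1 v=8: → [1,4); WM=−∞
i=1 t=1 v=9: → [1,4); WM=0
i=2 t=2 v=5: → [1,5); WM=0
i=3 t=7 v=2: → [7,10); WM=6
i=4 t=12 v=5: → [12,15); WM=6
i=5 t=3 v=8: → [1,6); WM=11
i=6 t=7 v=4: DROP (t<11-3); WM=11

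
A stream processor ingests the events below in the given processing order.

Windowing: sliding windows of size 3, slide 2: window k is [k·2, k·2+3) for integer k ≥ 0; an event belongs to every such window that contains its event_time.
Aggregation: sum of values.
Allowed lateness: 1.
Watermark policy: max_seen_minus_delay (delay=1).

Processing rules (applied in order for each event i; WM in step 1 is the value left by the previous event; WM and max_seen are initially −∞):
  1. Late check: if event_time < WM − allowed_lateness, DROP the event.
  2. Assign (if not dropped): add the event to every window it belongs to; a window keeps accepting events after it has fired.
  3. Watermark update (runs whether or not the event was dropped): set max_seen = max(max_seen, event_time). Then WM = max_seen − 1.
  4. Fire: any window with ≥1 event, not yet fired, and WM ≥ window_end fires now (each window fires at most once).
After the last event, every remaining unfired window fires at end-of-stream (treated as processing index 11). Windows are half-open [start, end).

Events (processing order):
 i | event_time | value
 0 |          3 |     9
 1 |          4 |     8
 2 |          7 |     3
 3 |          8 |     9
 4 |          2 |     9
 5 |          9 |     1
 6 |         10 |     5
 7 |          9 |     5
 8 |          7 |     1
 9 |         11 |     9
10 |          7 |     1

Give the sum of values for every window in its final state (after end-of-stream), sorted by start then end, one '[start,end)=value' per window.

i=0 t=3 v=9: → [2,5); WM=2
i=1 t=4 v=8: → [4,7),[2,5); WM=3
i=2 t=7 v=3: → [6,9); WM=6; [2,5) fires=17
i=3 t=8 v=9: → [8,11),[6,9); WM=7; [4,7) fires=8
i=4 t=2 v=9: DROP (t<7-1); WM=7
i=5 t=9 v=1: → [8,11); WM=8
i=6 t=10 v=5: → [10,13),[8,11); WM=9; [6,9) fires=12
i=7 t=9 v=5: → [8,11); WM=9
i=8 t=7 v=1: DROP (t<9-1); WM=9
i=9 t=11 v=9: → [10,13); WM=10
i=10 t=7 v=1: DROP (t<10-1); WM=10

[2,5)=17 [4,7)=8 [6,9)=12 [8,11)=20 [10,13)=14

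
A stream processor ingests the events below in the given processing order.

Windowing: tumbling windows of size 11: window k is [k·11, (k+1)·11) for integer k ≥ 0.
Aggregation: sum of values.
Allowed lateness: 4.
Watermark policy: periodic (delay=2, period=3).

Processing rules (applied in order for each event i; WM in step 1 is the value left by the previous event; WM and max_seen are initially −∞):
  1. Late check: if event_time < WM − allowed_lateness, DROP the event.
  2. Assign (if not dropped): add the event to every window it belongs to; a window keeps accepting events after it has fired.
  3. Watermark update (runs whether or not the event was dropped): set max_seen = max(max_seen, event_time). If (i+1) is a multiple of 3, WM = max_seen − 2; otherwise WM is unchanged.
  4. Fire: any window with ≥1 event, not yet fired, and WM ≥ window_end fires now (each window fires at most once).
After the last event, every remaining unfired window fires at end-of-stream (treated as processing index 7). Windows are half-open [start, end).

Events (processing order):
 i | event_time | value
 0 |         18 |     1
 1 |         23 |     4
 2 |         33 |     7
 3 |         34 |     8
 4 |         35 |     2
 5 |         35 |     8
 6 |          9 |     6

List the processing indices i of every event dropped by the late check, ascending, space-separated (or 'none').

i=0 t=18 v=1: → [11,22); WM=−∞
i=1 t=23 v=4: → [22,33); WM=−∞
i=2 t=33 v=7: → [33,44); WM=31; [11,22) fires=1
i=3 t=34 v=8: → [33,44); WM=31
i=4 t=35 v=2: → [33,44); WM=31
i=5 t=35 v=8: → [33,44); WM=33; [22,33) fires=4
i=6 t=9 v=6: DROP (t<33-4); WM=33

6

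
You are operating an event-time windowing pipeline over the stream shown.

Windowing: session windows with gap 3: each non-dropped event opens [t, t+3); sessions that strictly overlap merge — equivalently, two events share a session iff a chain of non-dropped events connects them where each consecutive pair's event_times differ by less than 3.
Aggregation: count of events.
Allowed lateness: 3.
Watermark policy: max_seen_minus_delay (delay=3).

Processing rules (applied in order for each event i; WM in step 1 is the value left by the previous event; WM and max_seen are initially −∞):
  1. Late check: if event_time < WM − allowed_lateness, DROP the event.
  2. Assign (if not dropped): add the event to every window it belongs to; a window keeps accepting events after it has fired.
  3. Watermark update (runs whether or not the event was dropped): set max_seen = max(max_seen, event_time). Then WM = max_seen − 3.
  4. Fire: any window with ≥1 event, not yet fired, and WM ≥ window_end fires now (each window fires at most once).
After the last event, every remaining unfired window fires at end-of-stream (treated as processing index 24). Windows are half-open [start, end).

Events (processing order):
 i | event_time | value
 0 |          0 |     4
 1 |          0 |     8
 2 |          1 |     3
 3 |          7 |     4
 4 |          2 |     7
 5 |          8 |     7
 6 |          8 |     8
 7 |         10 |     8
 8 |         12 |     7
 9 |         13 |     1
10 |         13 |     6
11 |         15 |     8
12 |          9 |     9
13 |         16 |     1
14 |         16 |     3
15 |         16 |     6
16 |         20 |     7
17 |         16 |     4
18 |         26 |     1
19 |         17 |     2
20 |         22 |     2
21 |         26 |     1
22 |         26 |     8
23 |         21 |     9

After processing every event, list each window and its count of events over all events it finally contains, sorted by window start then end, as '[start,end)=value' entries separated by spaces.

i=0 t=0 v=4: → [0,3); WM=-3
i=1 t=0 v=8: → [0,3); WM=-3
i=2 t=1 v=3: → [0,4); WM=-2
i=3 t=7 v=4: → [7,10); WM=4
i=4 t=2 v=7: → [0,5); WM=4
i=5 t=8 v=7: → [7,11); WM=5
i=6 t=8 v=8: → [7,11); WM=5
i=7 t=10 v=8: → [7,13); WM=7
i=8 t=12 v=7: → [7,15); WM=9
i=9 t=13 v=1: → [7,16); WM=10
i=10 t=13 v=6: → [7,16); WM=10
i=11 t=15 v=8: → [7,18); WM=12
i=12 t=9 v=9: → [7,18); WM=12
i=13 t=16 v=1: → [7,19); WM=13
i=14 t=16 v=3: → [7,19); WM=13
i=15 t=16 v=6: → [7,19); WM=13
i=16 t=20 v=7: → [20,23); WM=17
i=17 t=16 v=4: → [7,19); WM=17
i=18 t=26 v=1: → [26,29); WM=23
i=19 t=17 v=2: DROP (t<23-3); WM=23
i=20 t=22 v=2: → [20,25); WM=23
i=21 t=26 v=1: → [26,29); WM=23
i=22 t=26 v=8: → [26,29); WM=23
i=23 t=21 v=9: → [20,25); WM=23

[0,5)=4 [7,19)=13 [20,25)=3 [26,29)=3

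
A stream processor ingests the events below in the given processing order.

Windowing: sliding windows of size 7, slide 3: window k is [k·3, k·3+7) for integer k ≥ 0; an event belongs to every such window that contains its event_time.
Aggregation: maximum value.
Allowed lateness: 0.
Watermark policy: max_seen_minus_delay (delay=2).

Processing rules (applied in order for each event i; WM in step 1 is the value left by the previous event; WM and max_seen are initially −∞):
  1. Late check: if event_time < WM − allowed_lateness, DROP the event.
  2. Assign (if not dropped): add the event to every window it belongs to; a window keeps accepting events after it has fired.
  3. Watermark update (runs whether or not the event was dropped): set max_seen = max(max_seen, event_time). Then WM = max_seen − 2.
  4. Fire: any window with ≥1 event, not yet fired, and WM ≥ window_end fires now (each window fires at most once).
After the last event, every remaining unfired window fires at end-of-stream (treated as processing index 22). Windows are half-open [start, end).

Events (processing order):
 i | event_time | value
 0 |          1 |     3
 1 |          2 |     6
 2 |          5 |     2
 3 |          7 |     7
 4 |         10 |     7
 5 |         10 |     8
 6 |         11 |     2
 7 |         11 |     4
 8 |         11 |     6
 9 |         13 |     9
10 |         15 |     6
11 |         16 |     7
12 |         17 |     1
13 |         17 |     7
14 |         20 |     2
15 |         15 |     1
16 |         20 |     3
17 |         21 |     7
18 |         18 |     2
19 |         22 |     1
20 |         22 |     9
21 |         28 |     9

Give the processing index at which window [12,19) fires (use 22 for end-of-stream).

17

i=0 t=1 v=3: → [0,7); WM=-1
i=1 t=2 v=6: → [0,7); WM=0
i=2 t=5 v=2: → [3,10),[0,7); WM=3
i=3 t=7 v=7: → [6,13),[3,10); WM=5
i=4 t=10 v=7: → [9,16),[6,13); WM=8; [0,7) fires=6
i=5 t=10 v=8: → [9,16),[6,13); WM=8
i=6 t=11 v=2: → [9,16),[6,13); WM=9
i=7 t=11 v=4: → [9,16),[6,13); WM=9
i=8 t=11 v=6: → [9,16),[6,13); WM=9
i=9 t=13 v=9: → [12,19),[9,16); WM=11; [3,10) fires=7
i=10 t=15 v=6: → [15,22),[12,19),[9,16); WM=13; [6,13) fires=8
i=11 t=16 v=7: → [15,22),[12,19); WM=14
i=12 t=17 v=1: → [15,22),[12,19); WM=15
i=13 t=17 v=7: → [15,22),[12,19); WM=15
i=14 t=20 v=2: → [18,25),[15,22); WM=18; [9,16) fires=9
i=15 t=15 v=1: DROP (t<18-0); WM=18
i=16 t=20 v=3: → [18,25),[15,22); WM=18
i=17 t=21 v=7: → [21,28),[18,25),[15,22); WM=19; [12,19) fires=9
i=18 t=18 v=2: DROP (t<19-0); WM=19
i=19 t=22 v=1: → [21,28),[18,25); WM=20
i=20 t=22 v=9: → [21,28),[18,25); WM=20
i=21 t=28 v=9: → [27,34),[24,31); WM=26; [15,22) fires=7 [18,25) fires=9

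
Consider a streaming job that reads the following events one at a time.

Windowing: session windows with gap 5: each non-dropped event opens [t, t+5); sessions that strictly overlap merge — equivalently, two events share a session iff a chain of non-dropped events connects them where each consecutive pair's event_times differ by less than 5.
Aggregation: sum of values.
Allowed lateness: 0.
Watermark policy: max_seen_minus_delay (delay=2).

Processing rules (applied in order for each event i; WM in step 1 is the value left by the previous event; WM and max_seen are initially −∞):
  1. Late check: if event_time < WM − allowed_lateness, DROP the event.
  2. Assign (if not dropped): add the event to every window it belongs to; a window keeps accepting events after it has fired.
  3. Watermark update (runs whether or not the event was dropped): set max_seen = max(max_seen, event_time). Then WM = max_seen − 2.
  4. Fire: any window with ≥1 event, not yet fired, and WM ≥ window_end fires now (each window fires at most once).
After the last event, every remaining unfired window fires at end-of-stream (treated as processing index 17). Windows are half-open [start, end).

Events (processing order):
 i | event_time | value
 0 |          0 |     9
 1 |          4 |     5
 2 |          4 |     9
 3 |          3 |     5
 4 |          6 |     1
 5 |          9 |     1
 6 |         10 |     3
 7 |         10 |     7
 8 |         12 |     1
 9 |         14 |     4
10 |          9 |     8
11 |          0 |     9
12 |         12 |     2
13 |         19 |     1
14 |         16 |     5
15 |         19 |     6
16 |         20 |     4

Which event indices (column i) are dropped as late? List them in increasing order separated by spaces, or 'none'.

10 11 14

i=0 t=0 v=9: → [0,5); WM=-2
i=1 t=4 v=5: → [0,9); WM=2
i=2 t=4 v=9: → [0,9); WM=2
i=3 t=3 v=5: → [0,9); WM=2
i=4 t=6 v=1: → [0,11); WM=4
i=5 t=9 v=1: → [0,14); WM=7
i=6 t=10 v=3: → [0,15); WM=8
i=7 t=10 v=7: → [0,15); WM=8
i=8 t=12 v=1: → [0,17); WM=10
i=9 t=14 v=4: → [0,19); WM=12
i=10 t=9 v=8: DROP (t<12-0); WM=12
i=11 t=0 v=9: DROP (t<12-0); WM=12
i=12 t=12 v=2: → [0,19); WM=12
i=13 t=19 v=1: → [19,24); WM=17
i=14 t=16 v=5: DROP (t<17-0); WM=17
i=15 t=19 v=6: → [19,24); WM=17
i=16 t=20 v=4: → [19,25); WM=18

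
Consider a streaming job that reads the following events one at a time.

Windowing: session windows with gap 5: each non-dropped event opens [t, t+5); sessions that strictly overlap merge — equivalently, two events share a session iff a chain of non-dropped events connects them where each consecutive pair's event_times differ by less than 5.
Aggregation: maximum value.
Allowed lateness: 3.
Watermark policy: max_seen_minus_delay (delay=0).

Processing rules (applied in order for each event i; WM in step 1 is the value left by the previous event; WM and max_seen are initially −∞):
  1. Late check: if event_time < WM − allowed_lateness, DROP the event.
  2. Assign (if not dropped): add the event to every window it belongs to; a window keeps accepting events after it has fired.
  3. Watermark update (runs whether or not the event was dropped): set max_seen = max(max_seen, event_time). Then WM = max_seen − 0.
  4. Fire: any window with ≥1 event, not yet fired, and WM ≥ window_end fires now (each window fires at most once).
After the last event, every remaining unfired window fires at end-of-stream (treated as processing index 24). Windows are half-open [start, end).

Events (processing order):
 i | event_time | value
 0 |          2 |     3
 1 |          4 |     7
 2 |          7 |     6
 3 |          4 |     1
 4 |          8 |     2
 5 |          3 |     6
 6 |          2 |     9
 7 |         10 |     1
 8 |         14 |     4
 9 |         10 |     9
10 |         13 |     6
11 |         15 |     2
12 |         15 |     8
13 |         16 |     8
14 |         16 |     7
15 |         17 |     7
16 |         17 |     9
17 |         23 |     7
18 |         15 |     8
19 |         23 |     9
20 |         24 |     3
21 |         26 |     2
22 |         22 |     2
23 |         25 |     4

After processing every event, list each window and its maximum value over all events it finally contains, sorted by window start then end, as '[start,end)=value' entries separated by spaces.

i=0 t=2 v=3: → [2,7); WM=2
i=1 t=4 v=7: → [2,9); WM=4
i=2 t=7 v=6: → [2,12); WM=7
i=3 t=4 v=1: → [2,12); WM=7
i=4 t=8 v=2: → [2,13); WM=8
i=5 t=3 v=6: DROP (t<8-3); WM=8
i=6 t=2 v=9: DROP (t<8-3); WM=8
i=7 t=10 v=1: → [2,15); WM=10
i=8 t=14 v=4: → [2,19); WM=14
i=9 t=10 v=9: DROP (t<14-3); WM=14
i=10 t=13 v=6: → [2,19); WM=14
i=11 t=15 v=2: → [2,20); WM=15
i=12 t=15 v=8: → [2,20); WM=15
i=13 t=16 v=8: → [2,21); WM=16
i=14 t=16 v=7: → [2,21); WM=16
i=15 t=17 v=7: → [2,22); WM=17
i=16 t=17 v=9: → [2,22); WM=17
i=17 t=23 v=7: → [23,28); WM=23
i=18 t=15 v=8: DROP (t<23-3); WM=23
i=19 t=23 v=9: → [23,28); WM=23
i=20 t=24 v=3: → [23,29); WM=24
i=21 t=26 v=2: → [23,31); WM=26
i=22 t=22 v=2: DROP (t<26-3); WM=26
i=23 t=25 v=4: → [23,31); WM=26

[2,22)=9 [23,31)=9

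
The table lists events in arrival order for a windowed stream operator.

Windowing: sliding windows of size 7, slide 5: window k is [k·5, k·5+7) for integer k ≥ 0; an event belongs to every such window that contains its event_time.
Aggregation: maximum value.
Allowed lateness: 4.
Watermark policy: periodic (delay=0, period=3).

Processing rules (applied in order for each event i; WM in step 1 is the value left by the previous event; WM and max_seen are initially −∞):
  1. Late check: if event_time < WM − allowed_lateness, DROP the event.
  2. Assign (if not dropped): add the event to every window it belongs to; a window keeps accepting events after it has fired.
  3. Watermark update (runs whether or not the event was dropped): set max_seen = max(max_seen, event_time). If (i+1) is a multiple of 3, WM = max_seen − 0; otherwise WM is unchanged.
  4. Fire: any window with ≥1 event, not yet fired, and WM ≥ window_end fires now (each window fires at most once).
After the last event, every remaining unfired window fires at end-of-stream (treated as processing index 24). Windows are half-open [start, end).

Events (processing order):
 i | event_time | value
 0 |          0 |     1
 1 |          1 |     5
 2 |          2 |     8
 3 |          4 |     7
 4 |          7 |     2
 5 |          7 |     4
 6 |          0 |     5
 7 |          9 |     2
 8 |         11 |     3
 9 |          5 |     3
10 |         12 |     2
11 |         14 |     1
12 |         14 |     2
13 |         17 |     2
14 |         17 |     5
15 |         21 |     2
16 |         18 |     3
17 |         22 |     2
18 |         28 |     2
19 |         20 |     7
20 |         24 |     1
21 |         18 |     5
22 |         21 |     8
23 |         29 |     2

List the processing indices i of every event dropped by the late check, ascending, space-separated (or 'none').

6 9 21 22

i=0 t=0 v=1: → [0,7); WM=−∞
i=1 t=1 v=5: → [0,7); WM=−∞
i=2 t=2 v=8: → [0,7); WM=2
i=3 t=4 v=7: → [0,7); WM=2
i=4 t=7 v=2: → [5,12); WM=2
i=5 t=7 v=4: → [5,12); WM=7; [0,7) fires=8
i=6 t=0 v=5: DROP (t<7-4); WM=7
i=7 t=9 v=2: → [5,12); WM=7
i=8 t=11 v=3: → [10,17),[5,12); WM=11
i=9 t=5 v=3: DROP (t<11-4); WM=11
i=10 t=12 v=2: → [10,17); WM=11
i=11 t=14 v=1: → [10,17); WM=14; [5,12) fires=4
i=12 t=14 v=2: → [10,17); WM=14
i=13 t=17 v=2: → [15,22); WM=14
i=14 t=17 v=5: → [15,22); WM=17; [10,17) fires=3
i=15 t=21 v=2: → [20,27),[15,22); WM=17
i=16 t=18 v=3: → [15,22); WM=17
i=17 t=22 v=2: → [20,27); WM=22; [15,22) fires=5
i=18 t=28 v=2: → [25,32); WM=22
i=19 t=20 v=7: → [20,27),[15,22); WM=22
i=20 t=24 v=1: → [20,27); WM=28; [20,27) fires=7
i=21 t=18 v=5: DROP (t<28-4); WM=28
i=22 t=21 v=8: DROP (t<28-4); WM=28
i=23 t=29 v=2: → [25,32); WM=29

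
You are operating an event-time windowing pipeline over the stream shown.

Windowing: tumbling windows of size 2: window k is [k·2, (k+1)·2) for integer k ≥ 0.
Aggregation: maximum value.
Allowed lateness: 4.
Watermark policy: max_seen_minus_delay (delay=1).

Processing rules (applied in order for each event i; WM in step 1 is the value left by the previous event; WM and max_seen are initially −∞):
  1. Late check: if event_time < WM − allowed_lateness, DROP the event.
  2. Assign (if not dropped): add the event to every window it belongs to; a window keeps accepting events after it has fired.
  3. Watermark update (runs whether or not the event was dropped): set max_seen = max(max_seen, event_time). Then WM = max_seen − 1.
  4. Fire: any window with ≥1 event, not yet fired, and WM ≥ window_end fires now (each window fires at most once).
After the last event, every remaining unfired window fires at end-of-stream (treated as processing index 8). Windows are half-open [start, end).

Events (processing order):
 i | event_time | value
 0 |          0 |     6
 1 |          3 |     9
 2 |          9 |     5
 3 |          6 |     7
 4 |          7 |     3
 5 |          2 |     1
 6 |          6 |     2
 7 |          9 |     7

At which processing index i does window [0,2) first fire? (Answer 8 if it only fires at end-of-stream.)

i=0 t=0 v=6: → [0,2); WM=-1
i=1 t=3 v=9: → [2,4); WM=2; [0,2) fires=6
i=2 t=9 v=5: → [8,10); WM=8; [2,4) fires=9
i=3 t=6 v=7: → [6,8); WM=8; [6,8) fires=7
i=4 t=7 v=3: → [6,8); WM=8
i=5 t=2 v=1: DROP (t<8-4); WM=8
i=6 t=6 v=2: → [6,8); WM=8
i=7 t=9 v=7: → [8,10); WM=8

1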